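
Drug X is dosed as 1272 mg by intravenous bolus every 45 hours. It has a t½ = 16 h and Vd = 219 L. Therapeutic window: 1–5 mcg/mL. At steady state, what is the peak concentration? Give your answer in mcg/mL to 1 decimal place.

6.8 mcg/mL

Over one 45-h interval, 45/16 ≈ 2.8125 half-lives elapse, leaving f ≈ 0.1423 of each dose.
Accumulation ratio R = 1/(1 − f) ≈ 1/0.8577 ≈ 1.1659.
Single-dose peak C₀ = D/Vd = 1272/219 ≈ 5.808 mcg/mL.
Steady-state peak Cmax,ss = C₀·R ≈ 5.808 × 1.1659 ≈ 6.772 mcg/mL.
Peak 6.8 mcg/mL vs MTC 5 mcg/mL: exceeds toxic threshold.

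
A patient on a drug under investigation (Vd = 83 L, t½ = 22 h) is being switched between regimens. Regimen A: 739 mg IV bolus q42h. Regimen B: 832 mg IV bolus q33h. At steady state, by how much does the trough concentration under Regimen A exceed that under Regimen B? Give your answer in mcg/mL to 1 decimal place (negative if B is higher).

Regimen A: f = (1/2)^(42/22) ≈ 0.2663; Cmin,ss = (739/83)·f/(1−f) ≈ 3.232 mcg/mL.
Regimen B: f = (1/2)^(33/22) ≈ 0.3536; Cmin,ss = (832/83)·f/(1−f) ≈ 5.483 mcg/mL.
Difference ≈ 3.232 − 5.483 ≈ -2.251 mcg/mL.

-2.3 mcg/mL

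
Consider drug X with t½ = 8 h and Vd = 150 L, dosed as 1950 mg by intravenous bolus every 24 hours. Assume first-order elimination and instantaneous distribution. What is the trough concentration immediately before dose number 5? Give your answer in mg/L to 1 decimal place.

1.9 mg/L

f = (1/2)^(τ/t½) = (1/2)^(24/8) ≈ 0.1250.
C₀ = D/Vd = 1950/150 ≈ 13.000 mg/L.
Before the 5th dose, 4 doses have been given. Superposition: Cmin = C₀·(f + f² + … + f^4).
≈ 13.000 × (0.1250 + 0.0156 + 0.0020 + 0.0002) ≈ 13.000 × 0.1428 ≈ 1.856 mg/L.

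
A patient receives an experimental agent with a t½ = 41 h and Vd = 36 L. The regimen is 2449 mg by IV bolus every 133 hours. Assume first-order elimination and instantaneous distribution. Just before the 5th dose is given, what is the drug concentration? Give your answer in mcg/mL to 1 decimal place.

8.0 mcg/mL

f = (1/2)^(τ/t½) = (1/2)^(133/41) ≈ 0.1056.
C₀ = D/Vd = 2449/36 ≈ 68.028 mcg/mL.
Before the 5th dose, 4 doses have been given. Superposition: Cmin = C₀·(f + f² + … + f^4).
≈ 68.028 × (0.1056 + 0.0112 + 0.0012 + 0.0001) ≈ 68.028 × 0.1181 ≈ 8.034 mcg/mL.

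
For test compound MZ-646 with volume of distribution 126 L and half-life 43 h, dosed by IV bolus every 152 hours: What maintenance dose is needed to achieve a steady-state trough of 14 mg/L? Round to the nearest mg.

18682 mg

τ/t½ = 152/43 ≈ 3.5349, so f = (1/2)^(152/43) ≈ 0.086277.
Cmin,ss = (D/Vd)·f/(1−f), so D = Cmin,ss·Vd·(1−f)/f.
D = 14 × 126 × (1−f)/f ≈ 14 × 126 × 10.59057 ≈ 18681.77 mg.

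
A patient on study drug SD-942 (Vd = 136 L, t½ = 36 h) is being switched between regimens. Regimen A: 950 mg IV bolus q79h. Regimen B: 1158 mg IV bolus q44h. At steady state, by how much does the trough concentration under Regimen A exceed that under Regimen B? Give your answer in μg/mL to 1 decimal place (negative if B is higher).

Regimen A: f = (1/2)^(79/36) ≈ 0.2185; Cmin,ss = (950/136)·f/(1−f) ≈ 1.953 μg/mL.
Regimen B: f = (1/2)^(44/36) ≈ 0.4286; Cmin,ss = (1158/136)·f/(1−f) ≈ 6.387 μg/mL.
Difference ≈ 1.953 − 6.387 ≈ -4.434 μg/mL.

-4.4 μg/mL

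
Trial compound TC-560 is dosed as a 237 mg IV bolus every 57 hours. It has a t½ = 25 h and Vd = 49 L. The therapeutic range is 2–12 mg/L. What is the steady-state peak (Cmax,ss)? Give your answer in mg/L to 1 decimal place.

τ/t½ = 57/25 ≈ 2.28, so fraction remaining f = (1/2)^(57/25) ≈ 0.2059.
At steady state, accumulation factor R = 1/(1 − e^(−kτ)) ≈ 1.2593.
Single-dose peak C₀ = D/Vd = 237/49 ≈ 4.837 mg/L.
Steady-state peak Cmax,ss = C₀·R ≈ 4.837 × 1.2593 ≈ 6.091 mg/L.
Peak 6.1 mg/L vs MTC 12 mg/L: below toxic threshold.

6.1 mg/L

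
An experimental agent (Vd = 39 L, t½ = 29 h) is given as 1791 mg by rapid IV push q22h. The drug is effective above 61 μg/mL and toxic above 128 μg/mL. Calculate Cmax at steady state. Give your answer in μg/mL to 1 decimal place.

112.3 μg/mL

k = ln2/t½ = ln2/29 ≈ 0.023902 h⁻¹; fraction remaining f = e^(−kτ) = e^(−0.023902×22) ≈ 0.5911.
At steady state, accumulation factor R = 1/(1 − e^(−kτ)) ≈ 2.4456.
Each bolus raises the concentration by D/Vd = 1791/39 ≈ 45.923 μg/mL.
Steady-state peak Cmax,ss = C₀·R ≈ 45.923 × 2.4456 ≈ 112.309 μg/mL.
Peak 112.3 μg/mL vs MTC 128 μg/mL: below toxic threshold.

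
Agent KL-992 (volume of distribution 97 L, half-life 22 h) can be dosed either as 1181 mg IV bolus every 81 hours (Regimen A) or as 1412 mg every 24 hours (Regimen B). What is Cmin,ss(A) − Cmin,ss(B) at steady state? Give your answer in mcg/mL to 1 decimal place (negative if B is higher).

-11.9 mcg/mL

Regimen A: f = (1/2)^(81/22) ≈ 0.0779; Cmin,ss = (1181/97)·f/(1−f) ≈ 1.029 mcg/mL.
Regimen B: f = (1/2)^(24/22) ≈ 0.4695; Cmin,ss = (1412/97)·f/(1−f) ≈ 12.883 mcg/mL.
Difference ≈ 1.029 − 12.883 ≈ -11.854 mcg/mL.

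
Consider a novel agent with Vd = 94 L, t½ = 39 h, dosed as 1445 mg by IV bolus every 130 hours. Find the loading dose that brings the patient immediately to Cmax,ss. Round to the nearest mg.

f = (1/2)^(130/39) ≈ 0.099213; accumulation ratio R = 1/(1−f) ≈ 1.11014.
Loading dose to hit Cmax,ss on first dose: D_load = D_maint·R ≈ 1445 × 1.11014 ≈ 1604.15 mg.

1604 mg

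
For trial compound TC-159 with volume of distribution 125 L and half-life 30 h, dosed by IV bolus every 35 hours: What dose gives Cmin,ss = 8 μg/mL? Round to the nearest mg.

1245 mg

τ/t½ = 35/30 ≈ 1.1667, so f = (1/2)^(35/30) ≈ 0.445449.
Cmin,ss = (D/Vd)·f/(1−f), so D = Cmin,ss·Vd·(1−f)/f.
D = 8 × 125 × (1−f)/f ≈ 8 × 125 × 1.24493 ≈ 1244.93 mg.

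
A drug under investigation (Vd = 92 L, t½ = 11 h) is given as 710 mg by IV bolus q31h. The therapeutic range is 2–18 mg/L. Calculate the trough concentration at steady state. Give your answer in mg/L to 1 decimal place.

1.3 mg/L

Over one 31-h interval, 31/11 ≈ 2.8182 half-lives elapse, leaving f ≈ 0.1418 of each dose.
At steady state, accumulation factor R = 1/(1 − e^(−kτ)) ≈ 1.1652.
Each bolus raises the concentration by D/Vd = 710/92 ≈ 7.717 mg/L.
Steady-state peak Cmax,ss = C₀·R ≈ 7.717 × 1.1652 ≈ 8.992 mg/L.
One interval later, Cmin,ss = Cmax,ss·e^(−kτ) ≈ 8.992 × 0.1418 ≈ 1.275 mg/L.
Trough 1.3 mg/L vs MEC 2 mg/L: subtherapeutic.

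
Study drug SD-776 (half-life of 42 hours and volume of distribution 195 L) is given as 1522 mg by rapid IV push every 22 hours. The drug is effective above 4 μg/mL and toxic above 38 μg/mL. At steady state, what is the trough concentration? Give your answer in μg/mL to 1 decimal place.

τ/t½ = 22/42 ≈ 0.52381, so fraction remaining f = (1/2)^(22/42) ≈ 0.6955.
Each bolus raises the concentration by D/Vd = 1522/195 ≈ 7.805 μg/mL.
Steady-state trough Cmin,ss = C₀·f/(1−f) ≈ 7.805 × 0.6955/0.3045 ≈ 17.827 μg/mL.
Trough 17.8 μg/mL vs MEC 4 μg/mL: adequate.

17.8 μg/mL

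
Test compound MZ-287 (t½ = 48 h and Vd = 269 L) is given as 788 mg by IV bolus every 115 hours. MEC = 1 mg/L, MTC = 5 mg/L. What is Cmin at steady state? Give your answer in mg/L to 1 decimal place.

k = ln2/t½ = ln2/48 ≈ 0.014441 h⁻¹; fraction remaining f = e^(−kτ) = e^(−0.014441×115) ≈ 0.1900.
At steady state, accumulation factor R = 1/(1 − e^(−kτ)) ≈ 1.2346.
Each bolus raises the concentration by D/Vd = 788/269 ≈ 2.929 mg/L.
Steady-state peak Cmax,ss = C₀·R ≈ 2.929 × 1.2346 ≈ 3.616 mg/L.
One interval later, Cmin,ss = Cmax,ss·e^(−kτ) ≈ 3.616 × 0.1900 ≈ 0.687 mg/L.
Trough 0.7 mg/L vs MEC 1 mg/L: subtherapeutic.

0.7 mg/L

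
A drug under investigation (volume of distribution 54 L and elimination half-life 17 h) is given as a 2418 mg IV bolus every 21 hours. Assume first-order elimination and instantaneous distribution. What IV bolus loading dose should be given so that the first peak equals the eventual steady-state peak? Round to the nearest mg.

4203 mg

f = (1/2)^(21/17) ≈ 0.424756; accumulation ratio R = 1/(1−f) ≈ 1.73839.
Loading dose to hit Cmax,ss on first dose: D_load = D_maint·R ≈ 2418 × 1.73839 ≈ 4203.43 mg.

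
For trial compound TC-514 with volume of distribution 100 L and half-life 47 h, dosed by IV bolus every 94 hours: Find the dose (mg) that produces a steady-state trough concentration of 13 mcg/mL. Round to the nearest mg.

τ/t½ = 94/47 ≈ 2, so f = (1/2)^(94/47) ≈ 0.250000.
Cmin,ss = (D/Vd)·f/(1−f), so D = Cmin,ss·Vd·(1−f)/f.
D = 13 × 100 × (1−f)/f ≈ 13 × 100 × 3.00000 ≈ 3900.00 mg.

3900 mg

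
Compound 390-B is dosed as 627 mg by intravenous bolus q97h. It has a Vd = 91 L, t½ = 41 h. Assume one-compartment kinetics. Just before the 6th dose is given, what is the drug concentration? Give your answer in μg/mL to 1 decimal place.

1.7 μg/mL

f = (1/2)^(τ/t½) = (1/2)^(97/41) ≈ 0.1940.
C₀ = D/Vd = 627/91 ≈ 6.890 μg/mL.
Before the 6th dose, 5 doses have been given. Superposition: Cmin = C₀·(f + f² + … + f^5).
≈ 6.890 × (0.1940 + 0.0376 + 0.0073 + 0.0014 + 0.0003) ≈ 6.890 × 0.2406 ≈ 1.658 μg/mL.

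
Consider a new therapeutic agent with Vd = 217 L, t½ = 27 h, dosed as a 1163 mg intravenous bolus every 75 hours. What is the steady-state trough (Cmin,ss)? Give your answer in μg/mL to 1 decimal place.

0.9 μg/mL

k = ln2/t½ = ln2/27 ≈ 0.025672 h⁻¹; fraction remaining f = e^(−kτ) = e^(−0.025672×75) ≈ 0.1458.
Accumulation ratio R = 1/(1 − f) ≈ 1/0.8542 ≈ 1.1707.
Single-dose peak C₀ = D/Vd = 1163/217 ≈ 5.359 μg/mL.
Steady-state peak Cmax,ss = C₀·R ≈ 5.359 × 1.1707 ≈ 6.274 μg/mL.
Steady-state trough Cmin,ss = Cmax,ss·f ≈ 6.274 × 0.1458 ≈ 0.915 μg/mL.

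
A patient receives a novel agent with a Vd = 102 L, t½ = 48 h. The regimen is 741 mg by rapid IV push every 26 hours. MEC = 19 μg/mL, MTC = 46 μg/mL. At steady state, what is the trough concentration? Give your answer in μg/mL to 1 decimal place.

15.9 μg/mL

τ/t½ = 26/48 ≈ 0.54167, so fraction remaining f = (1/2)^(26/48) ≈ 0.6870.
Single-dose peak C₀ = D/Vd = 741/102 ≈ 7.265 μg/mL.
Steady-state trough Cmin,ss = C₀·f/(1−f) ≈ 7.265 × 0.6870/0.3130 ≈ 15.946 μg/mL.
Trough 15.9 μg/mL vs MEC 19 μg/mL: subtherapeutic.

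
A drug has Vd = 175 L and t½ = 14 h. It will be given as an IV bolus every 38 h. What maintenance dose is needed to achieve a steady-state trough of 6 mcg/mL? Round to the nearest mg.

τ/t½ = 38/14 ≈ 2.7143, so f = (1/2)^(38/14) ≈ 0.152377.
Cmin,ss = (D/Vd)·f/(1−f), so D = Cmin,ss·Vd·(1−f)/f.
D = 6 × 175 × (1−f)/f ≈ 6 × 175 × 5.56267 ≈ 5840.80 mg.

5841 mg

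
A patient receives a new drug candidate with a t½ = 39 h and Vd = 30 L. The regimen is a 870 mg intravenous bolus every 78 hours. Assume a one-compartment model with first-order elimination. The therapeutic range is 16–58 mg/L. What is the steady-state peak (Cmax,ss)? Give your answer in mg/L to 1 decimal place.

38.7 mg/L

The dosing interval is 2 half-lives, so f = 2^(−2) = 0.25.
Accumulation ratio R = 1/(1 − f) = 1/0.75 = 4/3.
Single-dose peak C₀ = D/Vd = 870/30 = 29 mg/L.
Steady-state peak Cmax,ss = C₀·R = 29 × 4/3 ≈ 38.667 mg/L.
Peak 38.7 mg/L vs MTC 58 mg/L: below toxic threshold.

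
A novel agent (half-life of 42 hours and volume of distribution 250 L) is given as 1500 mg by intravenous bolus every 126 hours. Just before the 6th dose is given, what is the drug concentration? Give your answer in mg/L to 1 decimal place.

0.9 mg/L

f = (1/2)^(τ/t½) = (1/2)^(126/42) ≈ 0.1250.
C₀ = D/Vd = 1500/250 ≈ 6.000 mg/L.
Before the 6th dose, 5 doses have been given. Superposition: Cmin = C₀·(f + f² + … + f^5).
≈ 6.000 × (0.1250 + 0.0156 + 0.0020 + 0.0002 + 0.0000) ≈ 6.000 × 0.1428 ≈ 0.857 mg/L.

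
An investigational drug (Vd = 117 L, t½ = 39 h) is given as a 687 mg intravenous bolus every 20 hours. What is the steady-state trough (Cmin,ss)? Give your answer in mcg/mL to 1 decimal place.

k = ln2/t½ = ln2/39 ≈ 0.017773 h⁻¹; fraction remaining f = e^(−kτ) = e^(−0.017773×20) ≈ 0.7009.
Accumulation ratio R = 1/(1 − f) ≈ 1/0.2991 ≈ 3.3434.
Single-dose peak C₀ = D/Vd = 687/117 ≈ 5.872 mcg/mL.
Steady-state peak Cmax,ss = C₀·R ≈ 5.872 × 3.3434 ≈ 19.632 mcg/mL.
Steady-state trough Cmin,ss = Cmax,ss·f ≈ 19.632 × 0.7009 ≈ 13.760 mcg/mL.

13.8 mcg/mL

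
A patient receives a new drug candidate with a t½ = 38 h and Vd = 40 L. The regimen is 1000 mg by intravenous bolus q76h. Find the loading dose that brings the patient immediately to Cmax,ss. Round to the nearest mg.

f = (1/2)^(76/38) ≈ 0.250000; accumulation ratio R = 1/(1−f) ≈ 1.33333.
Loading dose to hit Cmax,ss on first dose: D_load = D_maint·R ≈ 1000 × 1.33333 ≈ 1333.33 mg.

1333 mg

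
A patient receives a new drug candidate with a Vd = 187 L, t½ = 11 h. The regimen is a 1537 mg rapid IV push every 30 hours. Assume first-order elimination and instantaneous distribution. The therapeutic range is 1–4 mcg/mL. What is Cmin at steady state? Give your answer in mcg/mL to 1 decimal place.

1.5 mcg/mL

k = ln2/t½ = ln2/11 ≈ 0.063013 h⁻¹; fraction remaining f = e^(−kτ) = e^(−0.063013×30) ≈ 0.1510.
At steady state, accumulation factor R = 1/(1 − e^(−kτ)) ≈ 1.1779.
Each bolus raises the concentration by D/Vd = 1537/187 ≈ 8.219 mcg/mL.
Steady-state peak Cmax,ss = C₀·R ≈ 8.219 × 1.1779 ≈ 9.681 mcg/mL.
Steady-state trough Cmin,ss = Cmax,ss·f ≈ 9.681 × 0.1510 ≈ 1.462 mcg/mL.
Trough 1.5 mcg/mL vs MEC 1 mcg/mL: adequate.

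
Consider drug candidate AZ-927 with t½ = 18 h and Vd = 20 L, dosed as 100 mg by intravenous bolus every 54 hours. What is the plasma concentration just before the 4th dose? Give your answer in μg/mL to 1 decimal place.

0.7 μg/mL

f = (1/2)^(τ/t½) = (1/2)^(54/18) ≈ 0.1250.
C₀ = D/Vd = 100/20 ≈ 5.000 μg/mL.
Before the 4th dose, 3 doses have been given. Superposition: Cmin = C₀·(f + f² + … + f^3).
≈ 5.000 × (0.1250 + 0.0156 + 0.0020) ≈ 5.000 × 0.1426 ≈ 0.713 μg/mL.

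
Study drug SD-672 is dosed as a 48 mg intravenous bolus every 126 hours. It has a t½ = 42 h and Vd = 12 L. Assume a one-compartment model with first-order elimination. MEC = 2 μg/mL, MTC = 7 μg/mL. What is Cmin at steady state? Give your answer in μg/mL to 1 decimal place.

0.6 μg/mL

τ = 126 h = 3 half-lives, so f = (1/2)^3 = 0.125.
At steady state, R = 1/(1 − 0.125) = 8/7.
Single-dose peak C₀ = D/Vd = 48/12 = 4 μg/mL.
Steady-state peak Cmax,ss = C₀·R = 4 × 8/7 ≈ 4.571 μg/mL.
Steady-state trough Cmin,ss = Cmax,ss·f ≈ 4.571 × 0.125 ≈ 0.571 μg/mL.
Trough 0.6 μg/mL vs MEC 2 μg/mL: subtherapeutic.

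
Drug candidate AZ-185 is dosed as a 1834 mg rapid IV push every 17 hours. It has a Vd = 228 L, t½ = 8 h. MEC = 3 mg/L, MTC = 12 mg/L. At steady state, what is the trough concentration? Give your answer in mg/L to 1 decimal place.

k = ln2/t½ = ln2/8 ≈ 0.086643 h⁻¹; fraction remaining f = e^(−kτ) = e^(−0.086643×17) ≈ 0.2293.
Each bolus raises the concentration by D/Vd = 1834/228 ≈ 8.044 mg/L.
Steady-state trough Cmin,ss = C₀·f/(1−f) ≈ 8.044 × 0.2293/0.7707 ≈ 2.393 mg/L.
Trough 2.4 mg/L vs MEC 3 mg/L: subtherapeutic.

2.4 mg/L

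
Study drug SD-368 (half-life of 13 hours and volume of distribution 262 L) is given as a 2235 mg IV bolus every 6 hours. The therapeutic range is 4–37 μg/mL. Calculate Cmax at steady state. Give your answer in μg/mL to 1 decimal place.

31.2 μg/mL

k = ln2/t½ = ln2/13 ≈ 0.053319 h⁻¹; fraction remaining f = e^(−kτ) = e^(−0.053319×6) ≈ 0.7262.
At steady state, accumulation factor R = 1/(1 − e^(−kτ)) ≈ 3.6523.
Single-dose peak C₀ = D/Vd = 2235/262 ≈ 8.531 μg/mL.
Steady-state peak Cmax,ss = C₀·R ≈ 8.531 × 3.6523 ≈ 31.158 μg/mL.
Peak 31.2 μg/mL vs MTC 37 μg/mL: below toxic threshold.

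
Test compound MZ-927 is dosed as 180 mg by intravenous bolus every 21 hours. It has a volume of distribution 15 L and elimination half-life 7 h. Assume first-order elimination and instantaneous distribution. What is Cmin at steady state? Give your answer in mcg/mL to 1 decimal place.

The dosing interval is 3 half-lives, so f = 2^(−3) = 0.125.
At steady state, R = 1/(1 − 0.125) = 8/7.
Single-dose peak C₀ = D/Vd = 180/15 = 12 mcg/mL.
Steady-state peak Cmax,ss = C₀·R = 12 × 8/7 ≈ 13.714 mcg/mL.
Steady-state trough Cmin,ss = Cmax,ss·f ≈ 13.714 × 0.125 ≈ 1.714 mcg/mL.

1.7 mcg/mL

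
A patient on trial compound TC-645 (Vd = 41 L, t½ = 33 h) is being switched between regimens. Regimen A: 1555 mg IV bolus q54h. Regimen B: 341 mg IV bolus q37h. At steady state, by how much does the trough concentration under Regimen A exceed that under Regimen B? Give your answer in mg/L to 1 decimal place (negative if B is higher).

Regimen A: f = (1/2)^(54/33) ≈ 0.3217; Cmin,ss = (1555/41)·f/(1−f) ≈ 17.988 mg/L.
Regimen B: f = (1/2)^(37/33) ≈ 0.4597; Cmin,ss = (341/41)·f/(1−f) ≈ 7.076 mg/L.
Difference ≈ 17.988 − 7.076 ≈ 10.912 mg/L.

10.9 mg/L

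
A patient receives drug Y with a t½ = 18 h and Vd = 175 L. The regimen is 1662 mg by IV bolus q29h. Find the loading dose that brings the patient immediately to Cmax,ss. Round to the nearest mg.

2471 mg

f = (1/2)^(29/18) ≈ 0.327346; accumulation ratio R = 1/(1−f) ≈ 1.48665.
Loading dose to hit Cmax,ss on first dose: D_load = D_maint·R ≈ 1662 × 1.48665 ≈ 2470.81 mg.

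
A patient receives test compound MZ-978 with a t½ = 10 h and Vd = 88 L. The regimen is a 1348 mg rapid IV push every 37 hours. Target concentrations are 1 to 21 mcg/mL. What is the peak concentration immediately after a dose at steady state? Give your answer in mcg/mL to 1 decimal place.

k = ln2/t½ = ln2/10 ≈ 0.069315 h⁻¹; fraction remaining f = e^(−kτ) = e^(−0.069315×37) ≈ 0.0769.
At steady state, accumulation factor R = 1/(1 − e^(−kτ)) ≈ 1.0833.
Each bolus raises the concentration by D/Vd = 1348/88 ≈ 15.318 mcg/mL.
Steady-state peak Cmax,ss = C₀·R ≈ 15.318 × 1.0833 ≈ 16.594 mcg/mL.
Peak 16.6 mcg/mL vs MTC 21 mcg/mL: below toxic threshold.

16.6 mcg/mL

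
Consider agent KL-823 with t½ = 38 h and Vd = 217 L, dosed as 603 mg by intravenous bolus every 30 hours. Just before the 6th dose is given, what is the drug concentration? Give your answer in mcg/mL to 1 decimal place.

f = (1/2)^(τ/t½) = (1/2)^(30/38) ≈ 0.5786.
C₀ = D/Vd = 603/217 ≈ 2.779 mcg/mL.
Before the 6th dose, 5 doses have been given. Superposition: Cmin = C₀·(f + f² + … + f^5).
≈ 2.779 × (0.5786 + 0.3348 + 0.1937 + 0.1121 + 0.0648) ≈ 2.779 × 1.2840 ≈ 3.568 mcg/mL.

3.6 mcg/mL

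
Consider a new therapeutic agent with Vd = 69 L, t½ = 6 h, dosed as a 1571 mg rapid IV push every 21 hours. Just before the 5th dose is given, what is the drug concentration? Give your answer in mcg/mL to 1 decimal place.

f = (1/2)^(τ/t½) = (1/2)^(21/6) ≈ 0.0884.
C₀ = D/Vd = 1571/69 ≈ 22.768 mcg/mL.
Before the 5th dose, 4 doses have been given. Superposition: Cmin = C₀·(f + f² + … + f^4).
≈ 22.768 × (0.0884 + 0.0078 + 0.0007 + 0.0001) ≈ 22.768 × 0.0970 ≈ 2.208 mcg/mL.

2.2 mcg/mL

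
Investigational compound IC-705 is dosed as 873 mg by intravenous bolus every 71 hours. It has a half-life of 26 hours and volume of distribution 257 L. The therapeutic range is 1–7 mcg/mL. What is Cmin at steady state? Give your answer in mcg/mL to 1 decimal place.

0.6 mcg/mL

Over one 71-h interval, 71/26 ≈ 2.7308 half-lives elapse, leaving f ≈ 0.1506 of each dose.
Each bolus raises the concentration by D/Vd = 873/257 ≈ 3.397 mcg/mL.
Steady-state trough Cmin,ss = C₀·f/(1−f) ≈ 3.397 × 0.1506/0.8494 ≈ 0.602 mcg/mL.
Trough 0.6 mcg/mL vs MEC 1 mcg/mL: subtherapeutic.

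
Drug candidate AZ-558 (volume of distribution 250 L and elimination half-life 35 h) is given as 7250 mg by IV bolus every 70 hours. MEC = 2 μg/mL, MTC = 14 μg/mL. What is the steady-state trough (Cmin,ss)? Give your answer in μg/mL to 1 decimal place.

9.7 μg/mL

τ = 70 h = 2 half-lives, so f = (1/2)^2 = 0.25.
Accumulation ratio R = 1/(1 − f) = 1/0.75 = 4/3.
Single-dose peak C₀ = D/Vd = 7250/250 = 29 μg/mL.
Steady-state peak Cmax,ss = C₀·R = 29 × 4/3 ≈ 38.667 μg/mL.
Steady-state trough Cmin,ss = Cmax,ss·f ≈ 38.667 × 0.25 ≈ 9.667 μg/mL.
Trough 9.7 μg/mL vs MEC 2 μg/mL: adequate.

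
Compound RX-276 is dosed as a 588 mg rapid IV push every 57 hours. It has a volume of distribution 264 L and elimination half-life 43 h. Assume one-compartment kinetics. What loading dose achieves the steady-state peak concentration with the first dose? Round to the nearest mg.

f = (1/2)^(57/43) ≈ 0.398988; accumulation ratio R = 1/(1−f) ≈ 1.66386.
Loading dose to hit Cmax,ss on first dose: D_load = D_maint·R ≈ 588 × 1.66386 ≈ 978.35 mg.

978 mg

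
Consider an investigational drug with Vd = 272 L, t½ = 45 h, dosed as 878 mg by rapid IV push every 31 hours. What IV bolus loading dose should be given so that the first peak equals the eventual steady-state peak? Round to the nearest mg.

2313 mg

f = (1/2)^(31/45) ≈ 0.620331; accumulation ratio R = 1/(1−f) ≈ 2.63387.
Loading dose to hit Cmax,ss on first dose: D_load = D_maint·R ≈ 878 × 2.63387 ≈ 2312.54 mg.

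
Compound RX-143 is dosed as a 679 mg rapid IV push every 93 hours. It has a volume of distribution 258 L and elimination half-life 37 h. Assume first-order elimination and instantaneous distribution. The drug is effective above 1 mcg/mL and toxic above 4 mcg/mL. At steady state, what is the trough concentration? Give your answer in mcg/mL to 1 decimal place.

0.6 mcg/mL

τ/t½ = 93/37 ≈ 2.5135, so fraction remaining f = (1/2)^(93/37) ≈ 0.1751.
Accumulation ratio R = 1/(1 − f) ≈ 1/0.8249 ≈ 1.2123.
Each bolus raises the concentration by D/Vd = 679/258 ≈ 2.632 mcg/mL.
Cmax,ss = C₀/(1 − f) ≈ 2.632/0.8249 ≈ 3.191 mcg/mL.
Steady-state trough Cmin,ss = Cmax,ss·f ≈ 3.191 × 0.1751 ≈ 0.559 mcg/mL.
Trough 0.6 mcg/mL vs MEC 1 mcg/mL: subtherapeutic.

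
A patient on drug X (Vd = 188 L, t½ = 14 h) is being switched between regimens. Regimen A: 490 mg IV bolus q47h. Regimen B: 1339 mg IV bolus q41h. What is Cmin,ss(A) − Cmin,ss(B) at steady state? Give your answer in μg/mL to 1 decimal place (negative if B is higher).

Regimen A: f = (1/2)^(47/14) ≈ 0.0976; Cmin,ss = (490/188)·f/(1−f) ≈ 0.282 μg/mL.
Regimen B: f = (1/2)^(41/14) ≈ 0.1313; Cmin,ss = (1339/188)·f/(1−f) ≈ 1.077 μg/mL.
Difference ≈ 0.282 − 1.077 ≈ -0.795 μg/mL.

-0.8 μg/mL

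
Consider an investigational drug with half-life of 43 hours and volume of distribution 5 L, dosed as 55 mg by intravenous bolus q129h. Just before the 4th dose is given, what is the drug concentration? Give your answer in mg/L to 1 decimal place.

f = (1/2)^(τ/t½) = (1/2)^(129/43) ≈ 0.1250.
C₀ = D/Vd = 55/5 ≈ 11.000 mg/L.
Before the 4th dose, 3 doses have been given. Superposition: Cmin = C₀·(f + f² + … + f^3).
≈ 11.000 × (0.1250 + 0.0156 + 0.0020) ≈ 11.000 × 0.1426 ≈ 1.569 mg/L.

1.6 mg/L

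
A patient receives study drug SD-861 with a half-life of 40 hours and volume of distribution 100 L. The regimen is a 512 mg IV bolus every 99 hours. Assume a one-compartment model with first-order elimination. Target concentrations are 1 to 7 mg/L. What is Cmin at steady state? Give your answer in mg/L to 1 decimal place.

Over one 99-h interval, 99/40 ≈ 2.475 half-lives elapse, leaving f ≈ 0.1799 of each dose.
Accumulation ratio R = 1/(1 − f) ≈ 1/0.8201 ≈ 1.2194.
Each bolus raises the concentration by D/Vd = 512/100 ≈ 5.120 mg/L.
Steady-state peak Cmax,ss = C₀·R ≈ 5.120 × 1.2194 ≈ 6.243 mg/L.
Steady-state trough Cmin,ss = Cmax,ss·f ≈ 6.243 × 0.1799 ≈ 1.123 mg/L.
Trough 1.1 mg/L vs MEC 1 mg/L: adequate.

1.1 mg/L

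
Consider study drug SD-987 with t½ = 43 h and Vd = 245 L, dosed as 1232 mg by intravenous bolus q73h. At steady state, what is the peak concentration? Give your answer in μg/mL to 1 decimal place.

7.3 μg/mL

τ/t½ = 73/43 ≈ 1.6977, so fraction remaining f = (1/2)^(73/43) ≈ 0.3083.
At steady state, accumulation factor R = 1/(1 − e^(−kτ)) ≈ 1.4457.
Single-dose peak C₀ = D/Vd = 1232/245 ≈ 5.029 μg/mL.
Cmax,ss = C₀/(1 − f) ≈ 5.029/0.6917 ≈ 7.270 μg/mL.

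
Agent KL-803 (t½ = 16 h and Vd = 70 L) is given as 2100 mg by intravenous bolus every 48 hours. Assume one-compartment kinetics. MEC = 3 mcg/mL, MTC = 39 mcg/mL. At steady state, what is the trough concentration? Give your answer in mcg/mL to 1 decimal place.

4.3 mcg/mL

The dosing interval is 3 half-lives, so f = 2^(−3) = 0.125.
At steady state, R = 1/(1 − 0.125) = 8/7.
Single-dose peak C₀ = D/Vd = 2100/70 = 30 mcg/mL.
Steady-state peak Cmax,ss = C₀·R = 30 × 8/7 ≈ 34.286 mcg/mL.
Steady-state trough Cmin,ss = Cmax,ss·f ≈ 34.286 × 0.125 ≈ 4.286 mcg/mL.
Trough 4.3 mcg/mL vs MEC 3 mcg/mL: adequate.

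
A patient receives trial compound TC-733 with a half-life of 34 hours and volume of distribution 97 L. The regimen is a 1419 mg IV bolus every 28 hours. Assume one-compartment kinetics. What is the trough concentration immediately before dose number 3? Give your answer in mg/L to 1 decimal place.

f = (1/2)^(τ/t½) = (1/2)^(28/34) ≈ 0.5651.
C₀ = D/Vd = 1419/97 ≈ 14.629 mg/L.
Before the 3rd dose, 2 doses have been given. Superposition: Cmin = C₀·(f + f²).
≈ 14.629 × (0.5651 + 0.3193) ≈ 14.629 × 0.8844 ≈ 12.938 mg/L.

12.9 mg/L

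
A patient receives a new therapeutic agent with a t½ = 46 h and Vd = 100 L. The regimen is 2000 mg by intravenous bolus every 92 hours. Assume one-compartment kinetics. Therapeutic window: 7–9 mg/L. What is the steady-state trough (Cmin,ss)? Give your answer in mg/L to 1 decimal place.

6.7 mg/L

τ = 92 h = 2 half-lives, so f = (1/2)^2 = 0.25.
At steady state, R = 1/(1 − 0.25) = 4/3.
Single-dose peak C₀ = D/Vd = 2000/100 = 20 mg/L.
Steady-state peak Cmax,ss = C₀·R = 20 × 4/3 ≈ 26.667 mg/L.
Steady-state trough Cmin,ss = Cmax,ss·f ≈ 26.667 × 0.25 ≈ 6.667 mg/L.
Trough 6.7 mg/L vs MEC 7 mg/L: subtherapeutic.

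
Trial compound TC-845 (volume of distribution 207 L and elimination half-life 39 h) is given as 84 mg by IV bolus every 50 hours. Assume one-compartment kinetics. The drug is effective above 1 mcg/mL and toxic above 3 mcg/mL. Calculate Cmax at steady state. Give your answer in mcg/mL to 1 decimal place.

k = ln2/t½ = ln2/39 ≈ 0.017773 h⁻¹; fraction remaining f = e^(−kτ) = e^(−0.017773×50) ≈ 0.4112.
Accumulation ratio R = 1/(1 − f) ≈ 1/0.5888 ≈ 1.6984.
Single-dose peak C₀ = D/Vd = 84/207 ≈ 0.406 mcg/mL.
Cmax,ss = C₀/(1 − f) ≈ 0.406/0.5888 ≈ 0.690 mcg/mL.
Peak 0.7 mcg/mL vs MTC 3 mcg/mL: below toxic threshold.

0.7 mcg/mL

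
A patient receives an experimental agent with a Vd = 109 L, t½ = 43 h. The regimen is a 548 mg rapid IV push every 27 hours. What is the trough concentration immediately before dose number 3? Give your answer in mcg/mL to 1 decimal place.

f = (1/2)^(τ/t½) = (1/2)^(27/43) ≈ 0.6471.
C₀ = D/Vd = 548/109 ≈ 5.028 mcg/mL.
Before the 3rd dose, 2 doses have been given. Superposition: Cmin = C₀·(f + f²).
≈ 5.028 × (0.6471 + 0.4187) ≈ 5.028 × 1.0658 ≈ 5.359 mcg/mL.

5.4 mcg/mL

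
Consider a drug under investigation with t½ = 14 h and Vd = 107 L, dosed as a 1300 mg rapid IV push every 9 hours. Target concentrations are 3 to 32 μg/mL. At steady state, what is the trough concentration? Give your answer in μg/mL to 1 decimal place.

k = ln2/t½ = ln2/14 ≈ 0.049511 h⁻¹; fraction remaining f = e^(−kτ) = e^(−0.049511×9) ≈ 0.6404.
Single-dose peak C₀ = D/Vd = 1300/107 ≈ 12.150 μg/mL.
Steady-state trough Cmin,ss = C₀·f/(1−f) ≈ 12.150 × 0.6404/0.3596 ≈ 21.638 μg/mL.
Trough 21.6 μg/mL vs MEC 3 μg/mL: adequate.

21.6 μg/mL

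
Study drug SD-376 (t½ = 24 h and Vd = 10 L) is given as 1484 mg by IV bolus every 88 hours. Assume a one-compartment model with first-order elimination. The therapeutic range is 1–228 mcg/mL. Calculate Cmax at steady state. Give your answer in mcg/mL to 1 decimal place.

k = ln2/t½ = ln2/24 ≈ 0.028881 h⁻¹; fraction remaining f = e^(−kτ) = e^(−0.028881×88) ≈ 0.0787.
At steady state, accumulation factor R = 1/(1 − e^(−kτ)) ≈ 1.0854.
Single-dose peak C₀ = D/Vd = 1484/10 ≈ 148.400 mcg/mL.
Steady-state peak Cmax,ss = C₀·R ≈ 148.400 × 1.0854 ≈ 161.073 mcg/mL.
Peak 161.1 mcg/mL vs MTC 228 mcg/mL: below toxic threshold.

161.1 mcg/mL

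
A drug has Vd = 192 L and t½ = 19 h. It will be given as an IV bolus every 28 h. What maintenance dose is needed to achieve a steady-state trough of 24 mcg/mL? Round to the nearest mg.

τ/t½ = 28/19 ≈ 1.4737, so f = (1/2)^(28/19) ≈ 0.360062.
Cmin,ss = (D/Vd)·f/(1−f), so D = Cmin,ss·Vd·(1−f)/f.
D = 24 × 192 × (1−f)/f ≈ 24 × 192 × 1.77730 ≈ 8189.80 mg.

8190 mg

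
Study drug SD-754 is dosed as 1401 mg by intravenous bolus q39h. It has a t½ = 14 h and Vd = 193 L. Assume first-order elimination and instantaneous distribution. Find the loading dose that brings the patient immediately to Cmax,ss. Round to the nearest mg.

1639 mg

f = (1/2)^(39/14) ≈ 0.145016; accumulation ratio R = 1/(1−f) ≈ 1.16961.
Loading dose to hit Cmax,ss on first dose: D_load = D_maint·R ≈ 1401 × 1.16961 ≈ 1638.62 mg.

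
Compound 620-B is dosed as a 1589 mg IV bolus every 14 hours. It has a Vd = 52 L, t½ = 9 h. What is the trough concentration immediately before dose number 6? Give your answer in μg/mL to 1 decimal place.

f = (1/2)^(τ/t½) = (1/2)^(14/9) ≈ 0.3402.
C₀ = D/Vd = 1589/52 ≈ 30.558 μg/mL.
Before the 6th dose, 5 doses have been given. Superposition: Cmin = C₀·(f + f² + … + f^5).
≈ 30.558 × (0.3402 + 0.1157 + 0.0394 + 0.0134 + 0.0046) ≈ 30.558 × 0.5133 ≈ 15.685 μg/mL.

15.7 μg/mL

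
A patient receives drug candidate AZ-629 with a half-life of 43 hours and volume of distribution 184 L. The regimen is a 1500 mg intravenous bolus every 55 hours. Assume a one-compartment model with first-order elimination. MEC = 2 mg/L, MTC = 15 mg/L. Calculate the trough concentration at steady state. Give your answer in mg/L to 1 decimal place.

k = ln2/t½ = ln2/43 ≈ 0.016120 h⁻¹; fraction remaining f = e^(−kτ) = e^(−0.016120×55) ≈ 0.4121.
At steady state, accumulation factor R = 1/(1 − e^(−kτ)) ≈ 1.7010.
Each bolus raises the concentration by D/Vd = 1500/184 ≈ 8.152 mg/L.
Steady-state peak Cmax,ss = C₀·R ≈ 8.152 × 1.7010 ≈ 13.867 mg/L.
One interval later, Cmin,ss = Cmax,ss·e^(−kτ) ≈ 13.867 × 0.4121 ≈ 5.715 mg/L.
Trough 5.7 mg/L vs MEC 2 mg/L: adequate.

5.7 mg/L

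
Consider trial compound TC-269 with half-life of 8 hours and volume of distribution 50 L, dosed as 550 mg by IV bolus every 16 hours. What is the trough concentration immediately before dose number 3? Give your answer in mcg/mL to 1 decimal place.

f = (1/2)^(τ/t½) = (1/2)^(16/8) ≈ 0.2500.
C₀ = D/Vd = 550/50 ≈ 11.000 mcg/mL.
Before the 3rd dose, 2 doses have been given. Superposition: Cmin = C₀·(f + f²).
≈ 11.000 × (0.2500 + 0.0625) ≈ 11.000 × 0.3125 ≈ 3.438 mcg/mL.

3.4 mcg/mL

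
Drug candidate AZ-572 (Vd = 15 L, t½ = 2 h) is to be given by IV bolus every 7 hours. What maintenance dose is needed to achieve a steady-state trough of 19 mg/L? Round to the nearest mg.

2939 mg

τ/t½ = 7/2 ≈ 3.5, so f = (1/2)^(7/2) ≈ 0.088388.
Cmin,ss = (D/Vd)·f/(1−f), so D = Cmin,ss·Vd·(1−f)/f.
D = 19 × 15 × (1−f)/f ≈ 19 × 15 × 10.31375 ≈ 2939.42 mg.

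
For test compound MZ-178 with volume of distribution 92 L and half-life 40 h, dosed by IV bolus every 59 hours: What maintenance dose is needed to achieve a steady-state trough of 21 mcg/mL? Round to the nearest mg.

3439 mg

τ/t½ = 59/40 ≈ 1.475, so f = (1/2)^(59/40) ≈ 0.359733.
Cmin,ss = (D/Vd)·f/(1−f), so D = Cmin,ss·Vd·(1−f)/f.
D = 21 × 92 × (1−f)/f ≈ 21 × 92 × 1.77984 ≈ 3438.65 mg.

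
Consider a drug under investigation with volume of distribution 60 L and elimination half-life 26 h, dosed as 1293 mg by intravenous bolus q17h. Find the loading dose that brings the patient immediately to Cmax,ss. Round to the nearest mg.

f = (1/2)^(17/26) ≈ 0.635584; accumulation ratio R = 1/(1−f) ≈ 2.74412.
Loading dose to hit Cmax,ss on first dose: D_load = D_maint·R ≈ 1293 × 2.74412 ≈ 3548.15 mg.

3548 mg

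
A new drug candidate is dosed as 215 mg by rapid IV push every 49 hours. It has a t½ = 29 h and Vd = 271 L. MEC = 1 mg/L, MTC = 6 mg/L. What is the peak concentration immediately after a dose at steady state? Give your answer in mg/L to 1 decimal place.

τ/t½ = 49/29 ≈ 1.6897, so fraction remaining f = (1/2)^(49/29) ≈ 0.3100.
At steady state, accumulation factor R = 1/(1 − e^(−kτ)) ≈ 1.4493.
Single-dose peak C₀ = D/Vd = 215/271 ≈ 0.793 mg/L.
Steady-state peak Cmax,ss = C₀·R ≈ 0.793 × 1.4493 ≈ 1.149 mg/L.
Peak 1.1 mg/L vs MTC 6 mg/L: below toxic threshold.

1.1 mg/L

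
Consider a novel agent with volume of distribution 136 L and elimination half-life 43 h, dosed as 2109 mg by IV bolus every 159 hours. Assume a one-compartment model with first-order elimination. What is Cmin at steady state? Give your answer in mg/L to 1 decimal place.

k = ln2/t½ = ln2/43 ≈ 0.016120 h⁻¹; fraction remaining f = e^(−kτ) = e^(−0.016120×159) ≈ 0.0771.
Single-dose peak C₀ = D/Vd = 2109/136 ≈ 15.507 mg/L.
Steady-state trough Cmin,ss = C₀·f/(1−f) ≈ 15.507 × 0.0771/0.9229 ≈ 1.295 mg/L.

1.3 mg/L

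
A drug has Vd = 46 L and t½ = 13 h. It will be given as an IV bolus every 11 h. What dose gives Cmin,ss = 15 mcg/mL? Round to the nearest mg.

τ/t½ = 11/13 ≈ 0.84615, so f = (1/2)^(11/13) ≈ 0.556266.
Cmin,ss = (D/Vd)·f/(1−f), so D = Cmin,ss·Vd·(1−f)/f.
D = 15 × 46 × (1−f)/f ≈ 15 × 46 × 0.79770 ≈ 550.41 mg.

550 mg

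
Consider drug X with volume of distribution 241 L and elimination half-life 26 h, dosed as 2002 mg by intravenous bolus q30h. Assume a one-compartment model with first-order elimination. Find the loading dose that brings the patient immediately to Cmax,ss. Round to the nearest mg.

3636 mg

f = (1/2)^(30/26) ≈ 0.449425; accumulation ratio R = 1/(1−f) ≈ 1.81628.
Loading dose to hit Cmax,ss on first dose: D_load = D_maint·R ≈ 2002 × 1.81628 ≈ 3636.19 mg.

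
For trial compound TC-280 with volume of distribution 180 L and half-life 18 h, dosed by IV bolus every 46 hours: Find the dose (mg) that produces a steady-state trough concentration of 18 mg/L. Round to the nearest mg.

τ/t½ = 46/18 ≈ 2.5556, so f = (1/2)^(46/18) ≈ 0.170099.
Cmin,ss = (D/Vd)·f/(1−f), so D = Cmin,ss·Vd·(1−f)/f.
D = 18 × 180 × (1−f)/f ≈ 18 × 180 × 4.87893 ≈ 15807.73 mg.

15808 mg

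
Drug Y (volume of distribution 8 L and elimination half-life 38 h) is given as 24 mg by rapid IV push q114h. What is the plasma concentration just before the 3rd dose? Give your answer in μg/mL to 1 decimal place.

0.4 μg/mL

f = (1/2)^(τ/t½) = (1/2)^(114/38) ≈ 0.1250.
C₀ = D/Vd = 24/8 ≈ 3.000 μg/mL.
Before the 3rd dose, 2 doses have been given. Superposition: Cmin = C₀·(f + f²).
≈ 3.000 × (0.1250 + 0.0156) ≈ 3.000 × 0.1406 ≈ 0.422 μg/mL.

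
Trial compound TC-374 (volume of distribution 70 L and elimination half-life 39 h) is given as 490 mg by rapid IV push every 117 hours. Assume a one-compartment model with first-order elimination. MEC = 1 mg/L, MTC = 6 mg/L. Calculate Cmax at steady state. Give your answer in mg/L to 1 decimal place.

8.0 mg/L

The dosing interval is 3 half-lives, so f = 2^(−3) = 0.125.
Accumulation ratio R = 1/(1 − f) = 1/0.875 = 8/7.
Single-dose peak C₀ = D/Vd = 490/70 = 7 mg/L.
Steady-state peak Cmax,ss = C₀·R = 7 × 8/7 ≈ 8.000 mg/L.
Peak 8.0 mg/L vs MTC 6 mg/L: exceeds toxic threshold.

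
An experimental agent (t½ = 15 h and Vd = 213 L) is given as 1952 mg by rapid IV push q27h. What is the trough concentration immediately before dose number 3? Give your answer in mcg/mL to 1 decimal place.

3.4 mcg/mL

f = (1/2)^(τ/t½) = (1/2)^(27/15) ≈ 0.2872.
C₀ = D/Vd = 1952/213 ≈ 9.164 mcg/mL.
Before the 3rd dose, 2 doses have been given. Superposition: Cmin = C₀·(f + f²).
≈ 9.164 × (0.2872 + 0.0825) ≈ 9.164 × 0.3697 ≈ 3.388 mcg/mL.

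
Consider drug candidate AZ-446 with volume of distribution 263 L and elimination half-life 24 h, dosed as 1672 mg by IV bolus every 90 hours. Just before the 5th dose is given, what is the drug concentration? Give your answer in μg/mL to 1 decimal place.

0.5 μg/mL

f = (1/2)^(τ/t½) = (1/2)^(90/24) ≈ 0.0743.
C₀ = D/Vd = 1672/263 ≈ 6.357 μg/mL.
Before the 5th dose, 4 doses have been given. Superposition: Cmin = C₀·(f + f² + … + f^4).
≈ 6.357 × (0.0743 + 0.0055 + 0.0004 + 0.0000) ≈ 6.357 × 0.0802 ≈ 0.510 μg/mL.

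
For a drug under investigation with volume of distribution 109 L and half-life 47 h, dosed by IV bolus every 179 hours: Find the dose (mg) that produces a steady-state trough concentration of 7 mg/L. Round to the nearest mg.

9928 mg

τ/t½ = 179/47 ≈ 3.8085, so f = (1/2)^(179/47) ≈ 0.071371.
Cmin,ss = (D/Vd)·f/(1−f), so D = Cmin,ss·Vd·(1−f)/f.
D = 7 × 109 × (1−f)/f ≈ 7 × 109 × 13.01129 ≈ 9927.61 mg.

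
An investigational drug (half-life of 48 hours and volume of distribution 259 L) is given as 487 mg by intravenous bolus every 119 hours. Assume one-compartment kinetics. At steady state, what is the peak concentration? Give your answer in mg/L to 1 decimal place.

2.3 mg/L

Over one 119-h interval, 119/48 ≈ 2.4792 half-lives elapse, leaving f ≈ 0.1793 of each dose.
Accumulation ratio R = 1/(1 − f) ≈ 1/0.8207 ≈ 1.2185.
Single-dose peak C₀ = D/Vd = 487/259 ≈ 1.880 mg/L.
Steady-state peak Cmax,ss = C₀·R ≈ 1.880 × 1.2185 ≈ 2.291 mg/L.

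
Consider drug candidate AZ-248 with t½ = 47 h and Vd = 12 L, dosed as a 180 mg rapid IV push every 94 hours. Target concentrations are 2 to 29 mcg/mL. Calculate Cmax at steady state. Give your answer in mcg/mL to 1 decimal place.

20.0 mcg/mL

τ = 94 h = 2 half-lives, so f = (1/2)^2 = 0.25.
At steady state, R = 1/(1 − 0.25) = 4/3.
Single-dose peak C₀ = D/Vd = 180/12 = 15 mcg/mL.
Steady-state peak Cmax,ss = C₀·R = 15 × 4/3 ≈ 20.000 mcg/mL.
Peak 20.0 mcg/mL vs MTC 29 mcg/mL: below toxic threshold.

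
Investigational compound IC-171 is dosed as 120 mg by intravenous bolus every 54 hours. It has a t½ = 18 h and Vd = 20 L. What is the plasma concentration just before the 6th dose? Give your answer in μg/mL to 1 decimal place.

f = (1/2)^(τ/t½) = (1/2)^(54/18) ≈ 0.1250.
C₀ = D/Vd = 120/20 ≈ 6.000 μg/mL.
Before the 6th dose, 5 doses have been given. Superposition: Cmin = C₀·(f + f² + … + f^5).
≈ 6.000 × (0.1250 + 0.0156 + 0.0020 + 0.0002 + 0.0000) ≈ 6.000 × 0.1428 ≈ 0.857 μg/mL.

0.9 μg/mL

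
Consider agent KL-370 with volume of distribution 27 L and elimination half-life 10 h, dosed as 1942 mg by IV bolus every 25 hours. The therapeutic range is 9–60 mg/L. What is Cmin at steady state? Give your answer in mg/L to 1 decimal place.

τ/t½ = 25/10 ≈ 2.5, so fraction remaining f = (1/2)^(25/10) ≈ 0.1768.
Accumulation ratio R = 1/(1 − f) ≈ 1/0.8232 ≈ 1.2148.
Single-dose peak C₀ = D/Vd = 1942/27 ≈ 71.926 mg/L.
Steady-state peak Cmax,ss = C₀·R ≈ 71.926 × 1.2148 ≈ 87.376 mg/L.
One interval later, Cmin,ss = Cmax,ss·e^(−kτ) ≈ 87.376 × 0.1768 ≈ 15.448 mg/L.
Trough 15.4 mg/L vs MEC 9 mg/L: adequate.

15.4 mg/L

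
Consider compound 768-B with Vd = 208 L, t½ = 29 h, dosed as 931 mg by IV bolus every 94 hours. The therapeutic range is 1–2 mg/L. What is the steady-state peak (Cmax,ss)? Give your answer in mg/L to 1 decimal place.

5.0 mg/L

τ/t½ = 94/29 ≈ 3.2414, so fraction remaining f = (1/2)^(94/29) ≈ 0.1057.
Accumulation ratio R = 1/(1 − f) ≈ 1/0.8943 ≈ 1.1182.
Single-dose peak C₀ = D/Vd = 931/208 ≈ 4.476 mg/L.
Steady-state peak Cmax,ss = C₀·R ≈ 4.476 × 1.1182 ≈ 5.005 mg/L.
Peak 5.0 mg/L vs MTC 2 mg/L: exceeds toxic threshold.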